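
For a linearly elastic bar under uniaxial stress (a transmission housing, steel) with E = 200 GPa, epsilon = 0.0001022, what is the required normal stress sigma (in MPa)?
Model: a linearly elastic bar under uniaxial stress, so epsilon = sigma / E.
Solve for sigma: sigma = epsilon·E.
Convert to SI units:
  E = 200 GPa = 2 × 10¹¹ Pa
Substitute:
  sigma = 0.0001022 × (2 × 10¹¹)
  sigma = 2.044 × 10⁷ Pa
Convert: sigma = 2.044 × 10⁷ Pa = 20.44 MPa
Final answer: sigma = 20.44 MPa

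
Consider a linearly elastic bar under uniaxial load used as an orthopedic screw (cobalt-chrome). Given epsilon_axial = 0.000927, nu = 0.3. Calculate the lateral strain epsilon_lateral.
Model: a linearly elastic bar under uniaxial load, so epsilon_lateral = -nu·epsilon_axial.
Substitute:
  epsilon_lateral = -(0.3 × 0.000927)
  epsilon_lateral = -0.0002781
Final answer: epsilon_lateral = -0.0002781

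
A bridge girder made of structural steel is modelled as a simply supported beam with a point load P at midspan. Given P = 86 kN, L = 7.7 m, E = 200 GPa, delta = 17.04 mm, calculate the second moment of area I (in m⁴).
Model: a simply supported beam with a point load P at midspan, so delta = (P·L^3) / (48·E·I).
Solve for I: I = (P·L^3) / (48·delta·E).
Convert to SI units:
  P = 86 kN = 86000 N
  E = 200 GPa = 2 × 10¹¹ Pa
  delta = 17.04 mm = 0.01704 m
Substitute:
  I = (86000 × 7.7^3) / (48 × 0.01704 × (2 × 10¹¹))
  I = 0.00024 m⁴
Final answer: I = 0.00024 m⁴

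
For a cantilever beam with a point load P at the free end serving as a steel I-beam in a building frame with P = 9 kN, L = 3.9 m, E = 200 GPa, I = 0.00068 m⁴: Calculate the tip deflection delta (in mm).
Model: a cantilever beam with a point load P at the free end, so delta = (P·L^3) / (3·E·I).
Convert to SI units:
  P = 9 kN = 9000 N
  E = 200 GPa = 2 × 10¹¹ Pa
Substitute:
  delta = (9000 × 3.9^3) / (3 × (2 × 10¹¹) × 0.00068)
  delta = 0.001309 m
Convert: delta = 0.001309 m = 1.309 mm
Final answer: delta = 1.309 mm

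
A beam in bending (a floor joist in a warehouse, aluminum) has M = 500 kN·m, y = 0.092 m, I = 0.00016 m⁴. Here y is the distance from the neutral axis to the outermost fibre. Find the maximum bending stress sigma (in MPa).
Model: a beam in bending, so sigma = (M·y) / I.
Convert to SI units:
  M = 500 kN·m = 500000 N·m
Substitute:
  sigma = (500000 × 0.092) / 0.00016
  sigma = 2.875 × 10⁸ Pa
Convert: sigma = 2.875 × 10⁸ Pa = 287.5 MPa
Final answer: sigma = 287.5 MPa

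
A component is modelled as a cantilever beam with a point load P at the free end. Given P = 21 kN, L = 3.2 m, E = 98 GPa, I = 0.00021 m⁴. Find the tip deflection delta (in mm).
Model: a cantilever beam with a point load P at the free end, so delta = (P·L^3) / (3·E·I).
Convert to SI units:
  P = 21 kN = 21000 N
  E = 98 GPa = 9.8 × 10¹⁰ Pa
Substitute:
  delta = (21000 × 3.2^3) / (3 × (9.8 × 10¹⁰) × 0.00021)
  delta = 0.01115 m
Convert: delta = 0.01115 m = 11.15 mm
Final answer: delta = 11.15 mm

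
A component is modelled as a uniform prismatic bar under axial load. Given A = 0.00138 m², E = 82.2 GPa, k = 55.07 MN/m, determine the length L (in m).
Model: a uniform prismatic bar under axial load, so k = (A·E) / L.
Solve for L: L = (A·E) / k.
Convert to SI units:
  E = 82.2 GPa = 8.22 × 10¹⁰ Pa
  k = 55.07 MN/m = 5.507 × 10⁷ N/m
Substitute:
  L = (0.00138 × (8.22 × 10¹⁰)) / (5.507 × 10⁷)
  L = 2.06 m
Final answer: L = 2.06 m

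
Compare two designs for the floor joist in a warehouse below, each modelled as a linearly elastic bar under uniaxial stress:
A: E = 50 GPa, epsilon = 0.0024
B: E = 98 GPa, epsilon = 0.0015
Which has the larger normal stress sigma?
Model: a linearly elastic bar under uniaxial stress, so sigma = E·epsilon (SI units).
  A: sigma = (5 × 10¹⁰) × 0.0024 = 1.2 × 10⁸ Pa = 120 MPa
  B: sigma = (9.8 × 10¹⁰) × 0.0015 = 1.47 × 10⁸ Pa = 147 MPa
147 MPa > 120 MPa, so B is larger.
Final answer: B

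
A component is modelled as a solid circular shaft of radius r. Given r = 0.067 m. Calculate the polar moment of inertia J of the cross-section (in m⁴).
Model: a solid circular shaft of radius r, so J = (π·r^4) / 2.
Substitute:
  J = (π × 0.067^4) / 2
  J = 3.165 × 10⁻⁵ m⁴
Final answer: J = 3.165 × 10⁻⁵ m⁴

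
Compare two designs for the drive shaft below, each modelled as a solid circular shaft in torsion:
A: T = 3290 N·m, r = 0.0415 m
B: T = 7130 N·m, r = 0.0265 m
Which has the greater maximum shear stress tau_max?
Model: a solid circular shaft in torsion, so tau_max = (2·T) / (π·r^3) (SI units).
  A: tau_max = (2 × 3290) / (π × 0.0415^3) = 2.93 × 10⁷ Pa = 29.3 MPa
  B: tau_max = (2 × 7130) / (π × 0.0265^3) = 2.439 × 10⁸ Pa = 243.9 MPa
243.9 MPa > 29.3 MPa, so B is larger.
Final answer: B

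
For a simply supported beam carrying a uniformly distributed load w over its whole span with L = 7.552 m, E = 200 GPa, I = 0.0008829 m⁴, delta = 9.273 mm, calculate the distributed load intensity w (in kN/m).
Model: a simply supported beam carrying a uniformly distributed load w over its whole span, so delta = (5·w·L^4) / (384·E·I).
Solve for w: w = (384·delta·E·I) / (5·L^4).
Convert to SI units:
  E = 200 GPa = 2 × 10¹¹ Pa
  delta = 9.273 mm = 0.009273 m
Substitute:
  w = (384 × 0.009273 × (2 × 10¹¹) × 0.0008829) / (5 × 7.552^4)
  w = 38660 N/m
Convert: w = 38660 N/m = 38.66 kN/m
Final answer: w = 38.66 kN/m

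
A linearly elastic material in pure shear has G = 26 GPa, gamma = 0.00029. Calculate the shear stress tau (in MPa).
Model: a linearly elastic material in pure shear, so tau = G·gamma.
Convert to SI units:
  G = 26 GPa = 2.6 × 10¹⁰ Pa
Substitute:
  tau = (2.6 × 10¹⁰) × 0.00029
  tau = 7.54 × 10⁶ Pa
Convert: tau = 7.54 × 10⁶ Pa = 7.54 MPa
Final answer: tau = 7.54 MPa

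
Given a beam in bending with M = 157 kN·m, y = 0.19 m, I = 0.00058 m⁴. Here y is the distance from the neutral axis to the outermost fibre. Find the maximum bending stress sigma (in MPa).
Model: a beam in bending, so sigma = (M·y) / I.
Convert to SI units:
  M = 157 kN·m = 157000 N·m
Substitute:
  sigma = (157000 × 0.19) / 0.00058
  sigma = 5.143 × 10⁷ Pa
Convert: sigma = 5.143 × 10⁷ Pa = 51.43 MPa
Final answer: sigma = 51.43 MPa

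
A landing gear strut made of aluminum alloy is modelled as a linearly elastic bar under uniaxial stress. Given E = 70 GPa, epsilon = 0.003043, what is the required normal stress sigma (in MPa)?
Model: a linearly elastic bar under uniaxial stress, so epsilon = sigma / E.
Solve for sigma: sigma = epsilon·E.
Convert to SI units:
  E = 70 GPa = 7 × 10¹⁰ Pa
Substitute:
  sigma = 0.003043 × (7 × 10¹⁰)
  sigma = 2.13 × 10⁸ Pa
Convert: sigma = 2.13 × 10⁸ Pa = 213 MPa
Final answer: sigma = 213 MPa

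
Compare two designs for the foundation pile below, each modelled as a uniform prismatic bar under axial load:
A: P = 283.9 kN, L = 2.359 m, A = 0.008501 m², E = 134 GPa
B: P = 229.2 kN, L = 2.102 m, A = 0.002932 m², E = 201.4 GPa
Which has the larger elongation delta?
Model: a uniform prismatic bar under axial load, so delta = (P·L) / (A·E) (SI units).
  A: delta = (283900 × 2.359) / (0.008501 × (1.34 × 10¹¹)) = 0.0005879 m = 0.5879 mm
  B: delta = (229200 × 2.102) / (0.002932 × (2.014 × 10¹¹)) = 0.0008159 m = 0.8159 mm
0.8159 mm > 0.5879 mm, so B is larger.
Final answer: B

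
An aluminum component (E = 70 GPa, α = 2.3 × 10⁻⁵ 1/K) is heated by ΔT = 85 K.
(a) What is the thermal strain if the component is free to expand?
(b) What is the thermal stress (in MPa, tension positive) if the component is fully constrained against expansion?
(a) Free thermal strain ε_th = α·ΔT = (2.3 × 10⁻⁵) × 85 = 0.001955
(b) Fully constrained, the expansion is suppressed, so σ = -E·α·ΔT. Convert E = 70 GPa = 7 × 10¹⁰ Pa.
  σ = -(7 × 10¹⁰) × (2.3 × 10⁻⁵) × 85 = -1.368 × 10⁸ Pa = -136.8 MPa (compressive)
Final answer: (a) ε_th = 0.001955, (b) σ = -136.8 MPa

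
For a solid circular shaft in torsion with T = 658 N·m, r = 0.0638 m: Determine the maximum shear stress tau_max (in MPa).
Model: a solid circular shaft in torsion, so tau_max = (2·T) / (π·r^3).
Substitute:
  tau_max = (2 × 658) / (π × 0.0638^3)
  tau_max = 1.613 × 10⁶ Pa
Convert: tau_max = 1.613 × 10⁶ Pa = 1.613 MPa
Final answer: tau_max = 1.613 MPa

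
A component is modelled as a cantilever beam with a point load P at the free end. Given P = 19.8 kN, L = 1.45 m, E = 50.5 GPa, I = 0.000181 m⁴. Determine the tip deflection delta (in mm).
Model: a cantilever beam with a point load P at the free end, so delta = (P·L^3) / (3·E·I).
Convert to SI units:
  P = 19.8 kN = 19800 N
  E = 50.5 GPa = 5.05 × 10¹⁰ Pa
Substitute:
  delta = (19800 × 1.45^3) / (3 × (5.05 × 10¹⁰) × 0.000181)
  delta = 0.002201 m
Convert: delta = 0.002201 m = 2.201 mm
Final answer: delta = 2.201 mm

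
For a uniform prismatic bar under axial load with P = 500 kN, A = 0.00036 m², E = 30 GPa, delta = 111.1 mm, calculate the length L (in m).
Model: a uniform prismatic bar under axial load, so delta = (P·L) / (A·E).
Solve for L: L = (delta·A·E) / P.
Convert to SI units:
  P = 500 kN = 500000 N
  E = 30 GPa = 3 × 10¹⁰ Pa
  delta = 111.1 mm = 0.1111 m
Substitute:
  L = (0.1111 × 0.00036 × (3 × 10¹⁰)) / 500000
  L = 2.4 m
Final answer: L = 2.4 m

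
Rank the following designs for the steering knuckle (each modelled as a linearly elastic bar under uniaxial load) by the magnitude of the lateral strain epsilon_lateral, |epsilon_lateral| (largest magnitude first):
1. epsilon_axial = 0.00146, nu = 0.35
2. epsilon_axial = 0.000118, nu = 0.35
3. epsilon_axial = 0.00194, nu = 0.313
Model: a linearly elastic bar under uniaxial load, so epsilon_lateral = -nu·epsilon_axial (SI units).
  Case 1: epsilon_lateral = -(0.35 × 0.00146) = -0.000511
  Case 2: epsilon_lateral = -(0.35 × 0.000118) = -4.13 × 10⁻⁵
  Case 3: epsilon_lateral = -(0.313 × 0.00194) = -0.0006072
Ordering by |epsilon_lateral|: 0.0006072 (case 3) > 0.000511 (case 1) > 4.13 × 10⁻⁵ (case 2)
Final answer: 3, 1, 2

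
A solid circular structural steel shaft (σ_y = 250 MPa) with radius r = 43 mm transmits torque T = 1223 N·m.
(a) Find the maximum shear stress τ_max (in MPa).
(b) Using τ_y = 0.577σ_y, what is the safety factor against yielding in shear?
(a) For a solid circular shaft, τ_max = T·r/J with J = π·r^4/2, i.e. τ_max = 2·T / (π·r^3). Convert r = 43 mm = 0.043 m.
  τ_max = (2 × 1223) / (π × 0.043^3) = 9.793 × 10⁶ Pa = 9.793 MPa
(b) τ_y = 0.577 × 250 = 144.25 MPa
  SF = τ_y/τ_max = 144.25 / 9.793 = 14.73
Final answer: (a) τ_max = 9.793 MPa, (b) SF = 14.73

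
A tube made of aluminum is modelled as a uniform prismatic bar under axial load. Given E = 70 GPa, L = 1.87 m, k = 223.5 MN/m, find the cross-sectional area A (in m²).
Model: a uniform prismatic bar under axial load, so k = (A·E) / L.
Solve for A: A = (k·L) / E.
Convert to SI units:
  E = 70 GPa = 7 × 10¹⁰ Pa
  k = 223.5 MN/m = 2.235 × 10⁸ N/m
Substitute:
  A = ((2.235 × 10⁸) × 1.87) / (7 × 10¹⁰)
  A = 0.005971 m²
Final answer: A = 0.005971 m²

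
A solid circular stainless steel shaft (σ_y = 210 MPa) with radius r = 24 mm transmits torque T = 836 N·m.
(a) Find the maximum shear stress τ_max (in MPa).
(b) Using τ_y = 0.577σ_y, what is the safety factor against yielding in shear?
(a) For a solid circular shaft, τ_max = T·r/J with J = π·r^4/2, i.e. τ_max = 2·T / (π·r^3). Convert r = 24 mm = 0.024 m.
  τ_max = (2 × 836) / (π × 0.024^3) = 3.85 × 10⁷ Pa = 38.5 MPa
(b) τ_y = 0.577 × 210 = 121.17 MPa
  SF = τ_y/τ_max = 121.17 / 38.5 = 3.147
Final answer: (a) τ_max = 38.5 MPa, (b) SF = 3.147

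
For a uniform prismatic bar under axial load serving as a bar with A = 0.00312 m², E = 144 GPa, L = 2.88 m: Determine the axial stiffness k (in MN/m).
Model: a uniform prismatic bar under axial load, so k = (A·E) / L.
Convert to SI units:
  E = 144 GPa = 1.44 × 10¹¹ Pa
Substitute:
  k = (0.00312 × (1.44 × 10¹¹)) / 2.88
  k = 1.56 × 10⁸ N/m
Convert: k = 1.56 × 10⁸ N/m = 156 MN/m
Final answer: k = 156 MN/m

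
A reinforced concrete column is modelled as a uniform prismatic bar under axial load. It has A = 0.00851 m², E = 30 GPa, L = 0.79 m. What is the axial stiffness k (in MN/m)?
Model: a uniform prismatic bar under axial load, so k = (A·E) / L.
Convert to SI units:
  E = 30 GPa = 3 × 10¹⁰ Pa
Substitute:
  k = (0.00851 × (3 × 10¹⁰)) / 0.79
  k = 3.232 × 10⁸ N/m
Convert: k = 3.232 × 10⁸ N/m = 323.2 MN/m
Final answer: k = 323.2 MN/m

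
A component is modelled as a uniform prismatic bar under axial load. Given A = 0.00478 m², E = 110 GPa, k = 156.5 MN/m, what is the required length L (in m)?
Model: a uniform prismatic bar under axial load, so k = (A·E) / L.
Solve for L: L = (A·E) / k.
Convert to SI units:
  E = 110 GPa = 1.1 × 10¹¹ Pa
  k = 156.5 MN/m = 1.565 × 10⁸ N/m
Substitute:
  L = (0.00478 × (1.1 × 10¹¹)) / (1.565 × 10⁸)
  L = 3.36 m
Final answer: L = 3.36 m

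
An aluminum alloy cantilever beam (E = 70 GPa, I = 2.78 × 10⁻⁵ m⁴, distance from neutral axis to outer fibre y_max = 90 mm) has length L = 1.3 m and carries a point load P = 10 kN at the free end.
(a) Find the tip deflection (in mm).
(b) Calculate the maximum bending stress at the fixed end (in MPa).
(a) Tip deflection of a cantilever with an end point load: δ = P·L^3 / (3·E·I). Convert P = 10 kN = 10000 N, E = 70 GPa = 7 × 10¹⁰ Pa.
  δ = (10000 × 1.3^3) / (3 × (7 × 10¹⁰) × (2.78 × 10⁻⁵)) = 0.003763 m = 3.763 mm
(b) Maximum bending moment at the fixed end: M = P·L = 10000 × 1.3 = 13000 N·m. Convert y_max = 90 mm = 0.09 m.
  σ = M·y_max / I = (13000 × 0.09) / (2.78 × 10⁻⁵) = 4.209 × 10⁷ Pa = 42.09 MPa
Final answer: (a) δ = 3.763 mm, (b) σ = 42.09 MPa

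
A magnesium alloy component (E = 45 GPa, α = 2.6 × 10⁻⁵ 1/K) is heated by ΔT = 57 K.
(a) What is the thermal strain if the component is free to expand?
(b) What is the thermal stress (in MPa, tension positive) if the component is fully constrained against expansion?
(a) Free thermal strain ε_th = α·ΔT = (2.6 × 10⁻⁵) × 57 = 0.001482
(b) Fully constrained, the expansion is suppressed, so σ = -E·α·ΔT. Convert E = 45 GPa = 4.5 × 10¹⁰ Pa.
  σ = -(4.5 × 10¹⁰) × (2.6 × 10⁻⁵) × 57 = -6.669 × 10⁷ Pa = -66.69 MPa (compressive)
Final answer: (a) ε_th = 0.001482, (b) σ = -66.69 MPa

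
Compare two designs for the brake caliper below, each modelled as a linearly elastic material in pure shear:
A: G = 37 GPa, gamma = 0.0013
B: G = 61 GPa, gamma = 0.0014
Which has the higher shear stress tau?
Model: a linearly elastic material in pure shear, so tau = G·gamma (SI units).
  A: tau = (3.7 × 10¹⁰) × 0.0013 = 4.81 × 10⁷ Pa = 48.1 MPa
  B: tau = (6.1 × 10¹⁰) × 0.0014 = 8.54 × 10⁷ Pa = 85.4 MPa
85.4 MPa > 48.1 MPa, so B is larger.
Final answer: B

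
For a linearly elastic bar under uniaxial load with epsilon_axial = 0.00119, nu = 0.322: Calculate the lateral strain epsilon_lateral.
Model: a linearly elastic bar under uniaxial load, so epsilon_lateral = -nu·epsilon_axial.
Substitute:
  epsilon_lateral = -(0.322 × 0.00119)
  epsilon_lateral = -0.0003832
Final answer: epsilon_lateral = -0.0003832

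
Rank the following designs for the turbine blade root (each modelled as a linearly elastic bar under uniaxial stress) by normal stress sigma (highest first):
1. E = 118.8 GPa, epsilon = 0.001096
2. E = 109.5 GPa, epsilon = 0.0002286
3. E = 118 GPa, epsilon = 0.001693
Model: a linearly elastic bar under uniaxial stress, so sigma = E·epsilon (SI units).
  Case 1: sigma = (1.188 × 10¹¹) × 0.001096 = 1.302 × 10⁸ Pa = 130.2 MPa
  Case 2: sigma = (1.095 × 10¹¹) × 0.0002286 = 2.503 × 10⁷ Pa = 25.03 MPa
  Case 3: sigma = (1.18 × 10¹¹) × 0.001693 = 1.998 × 10⁸ Pa = 199.8 MPa
Ordering: 199.8 MPa (case 3) > 130.2 MPa (case 1) > 25.03 MPa (case 2)
Final answer: 3, 1, 2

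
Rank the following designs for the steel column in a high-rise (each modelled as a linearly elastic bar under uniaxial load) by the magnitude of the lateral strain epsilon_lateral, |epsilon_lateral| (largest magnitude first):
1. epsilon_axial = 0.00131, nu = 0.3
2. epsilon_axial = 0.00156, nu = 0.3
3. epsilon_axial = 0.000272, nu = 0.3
Model: a linearly elastic bar under uniaxial load, so epsilon_lateral = -nu·epsilon_axial (SI units).
  Case 1: epsilon_lateral = -(0.3 × 0.00131) = -0.000393
  Case 2: epsilon_lateral = -(0.3 × 0.00156) = -0.000468
  Case 3: epsilon_lateral = -(0.3 × 0.000272) = -8.16 × 10⁻⁵
Ordering by |epsilon_lateral|: 0.000468 (case 2) > 0.000393 (case 1) > 8.16 × 10⁻⁵ (case 3)
Final answer: 2, 1, 3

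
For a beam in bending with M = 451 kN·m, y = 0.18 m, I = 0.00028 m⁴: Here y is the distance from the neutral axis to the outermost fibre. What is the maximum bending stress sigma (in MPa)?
Model: a beam in bending, so sigma = (M·y) / I.
Convert to SI units:
  M = 451 kN·m = 451000 N·m
Substitute:
  sigma = (451000 × 0.18) / 0.00028
  sigma = 2.899 × 10⁸ Pa
Convert: sigma = 2.899 × 10⁸ Pa = 289.9 MPa
Final answer: sigma = 289.9 MPa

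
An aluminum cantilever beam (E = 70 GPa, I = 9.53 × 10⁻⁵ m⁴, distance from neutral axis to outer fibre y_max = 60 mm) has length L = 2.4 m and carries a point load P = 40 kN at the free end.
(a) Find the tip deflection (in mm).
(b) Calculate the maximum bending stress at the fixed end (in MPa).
(a) Tip deflection of a cantilever with an end point load: δ = P·L^3 / (3·E·I). Convert P = 40 kN = 40000 N, E = 70 GPa = 7 × 10¹⁰ Pa.
  δ = (40000 × 2.4^3) / (3 × (7 × 10¹⁰) × (9.53 × 10⁻⁵)) = 0.02763 m = 27.63 mm
(b) Maximum bending moment at the fixed end: M = P·L = 40000 × 2.4 = 96000 N·m. Convert y_max = 60 mm = 0.06 m.
  σ = M·y_max / I = (96000 × 0.06) / (9.53 × 10⁻⁵) = 6.044 × 10⁷ Pa = 60.44 MPa
Final answer: (a) δ = 27.63 mm, (b) σ = 60.44 MPa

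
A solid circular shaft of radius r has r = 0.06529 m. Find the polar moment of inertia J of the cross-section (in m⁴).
Model: a solid circular shaft of radius r, so J = (π·r^4) / 2.
Substitute:
  J = (π × 0.06529^4) / 2
  J = 2.854 × 10⁻⁵ m⁴
Final answer: J = 2.854 × 10⁻⁵ m⁴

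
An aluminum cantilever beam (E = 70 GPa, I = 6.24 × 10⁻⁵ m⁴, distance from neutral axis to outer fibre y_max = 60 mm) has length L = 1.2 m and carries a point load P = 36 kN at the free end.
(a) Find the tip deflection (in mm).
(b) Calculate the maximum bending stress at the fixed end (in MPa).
(a) Tip deflection of a cantilever with an end point load: δ = P·L^3 / (3·E·I). Convert P = 36 kN = 36000 N, E = 70 GPa = 7 × 10¹⁰ Pa.
  δ = (36000 × 1.2^3) / (3 × (7 × 10¹⁰) × (6.24 × 10⁻⁵)) = 0.004747 m = 4.747 mm
(b) Maximum bending moment at the fixed end: M = P·L = 36000 × 1.2 = 43200 N·m. Convert y_max = 60 mm = 0.06 m.
  σ = M·y_max / I = (43200 × 0.06) / (6.24 × 10⁻⁵) = 4.154 × 10⁷ Pa = 41.54 MPa
Final answer: (a) δ = 4.747 mm, (b) σ = 41.54 MPa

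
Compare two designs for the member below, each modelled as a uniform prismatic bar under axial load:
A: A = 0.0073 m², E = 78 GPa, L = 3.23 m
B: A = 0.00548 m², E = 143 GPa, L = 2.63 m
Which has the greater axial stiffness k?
Model: a uniform prismatic bar under axial load, so k = (A·E) / L (SI units).
  A: k = (0.0073 × (7.8 × 10¹⁰)) / 3.23 = 1.763 × 10⁸ N/m = 176.3 MN/m
  B: k = (0.00548 × (1.43 × 10¹¹)) / 2.63 = 2.98 × 10⁸ N/m = 298 MN/m
298 MN/m > 176.3 MN/m, so B is larger.
Final answer: B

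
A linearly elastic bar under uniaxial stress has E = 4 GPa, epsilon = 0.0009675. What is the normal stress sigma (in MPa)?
Model: a linearly elastic bar under uniaxial stress, so sigma = E·epsilon.
Convert to SI units:
  E = 4 GPa = 4 × 10⁹ Pa
Substitute:
  sigma = (4 × 10⁹) × 0.0009675
  sigma = 3.87 × 10⁶ Pa
Convert: sigma = 3.87 × 10⁶ Pa = 3.87 MPa
Final answer: sigma = 3.87 MPa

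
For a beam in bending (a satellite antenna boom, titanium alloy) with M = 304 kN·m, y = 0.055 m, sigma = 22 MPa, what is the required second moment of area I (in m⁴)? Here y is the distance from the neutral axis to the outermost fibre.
Model: a beam in bending, so sigma = (M·y) / I.
Solve for I: I = (M·y) / sigma.
Convert to SI units:
  M = 304 kN·m = 304000 N·m
  sigma = 22 MPa = 2.2 × 10⁷ Pa
Substitute:
  I = (304000 × 0.055) / (2.2 × 10⁷)
  I = 0.00076 m⁴
Final answer: I = 0.00076 m⁴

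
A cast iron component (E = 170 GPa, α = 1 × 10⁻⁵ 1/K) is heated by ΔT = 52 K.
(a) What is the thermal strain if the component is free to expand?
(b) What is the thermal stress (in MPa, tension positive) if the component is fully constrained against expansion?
(a) Free thermal strain ε_th = α·ΔT = (1 × 10⁻⁵) × 52 = 0.00052
(b) Fully constrained, the expansion is suppressed, so σ = -E·α·ΔT. Convert E = 170 GPa = 1.7 × 10¹¹ Pa.
  σ = -(1.7 × 10¹¹) × (1 × 10⁻⁵) × 52 = -8.84 × 10⁷ Pa = -88.4 MPa (compressive)
Final answer: (a) ε_th = 0.00052, (b) σ = -88.4 MPa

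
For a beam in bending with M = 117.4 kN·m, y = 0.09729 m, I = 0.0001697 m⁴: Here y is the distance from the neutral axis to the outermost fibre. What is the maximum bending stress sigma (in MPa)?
Model: a beam in bending, so sigma = (M·y) / I.
Convert to SI units:
  M = 117.4 kN·m = 117400 N·m
Substitute:
  sigma = (117400 × 0.09729) / 0.0001697
  sigma = 6.731 × 10⁷ Pa
Convert: sigma = 6.731 × 10⁷ Pa = 67.31 MPa
Final answer: sigma = 67.31 MPa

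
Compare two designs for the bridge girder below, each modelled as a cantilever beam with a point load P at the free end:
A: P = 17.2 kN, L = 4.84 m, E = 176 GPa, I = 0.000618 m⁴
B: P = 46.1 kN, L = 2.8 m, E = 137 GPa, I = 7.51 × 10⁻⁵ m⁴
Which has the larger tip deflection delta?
Model: a cantilever beam with a point load P at the free end, so delta = (P·L^3) / (3·E·I) (SI units).
  A: delta = (17200 × 4.84^3) / (3 × (1.76 × 10¹¹) × 0.000618) = 0.005976 m = 5.976 mm
  B: delta = (46100 × 2.8^3) / (3 × (1.37 × 10¹¹) × (7.51 × 10⁻⁵)) = 0.03279 m = 32.79 mm
32.79 mm > 5.976 mm, so B is larger.
Final answer: B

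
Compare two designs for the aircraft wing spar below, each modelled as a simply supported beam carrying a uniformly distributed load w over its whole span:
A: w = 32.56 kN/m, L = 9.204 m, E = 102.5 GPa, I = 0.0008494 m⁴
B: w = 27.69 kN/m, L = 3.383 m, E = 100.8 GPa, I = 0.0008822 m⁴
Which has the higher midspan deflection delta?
Model: a simply supported beam carrying a uniformly distributed load w over its whole span, so delta = (5·w·L^4) / (384·E·I) (SI units).
  A: delta = (5 × 32560 × 9.204^4) / (384 × (1.025 × 10¹¹) × 0.0008494) = 0.03495 m = 34.95 mm
  B: delta = (5 × 27690 × 3.383^4) / (384 × (1.008 × 10¹¹) × 0.0008822) = 0.0005311 m = 0.5311 mm
34.95 mm > 0.5311 mm, so A is larger.
Final answer: A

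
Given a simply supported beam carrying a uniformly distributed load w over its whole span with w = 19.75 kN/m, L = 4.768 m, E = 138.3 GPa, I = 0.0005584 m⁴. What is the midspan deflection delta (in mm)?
Model: a simply supported beam carrying a uniformly distributed load w over its whole span, so delta = (5·w·L^4) / (384·E·I).
Convert to SI units:
  w = 19.75 kN/m = 19750 N/m
  E = 138.3 GPa = 1.383 × 10¹¹ Pa
Substitute:
  delta = (5 × 19750 × 4.768^4) / (384 × (1.383 × 10¹¹) × 0.0005584)
  delta = 0.001721 m
Convert: delta = 0.001721 m = 1.721 mm
Final answer: delta = 1.721 mm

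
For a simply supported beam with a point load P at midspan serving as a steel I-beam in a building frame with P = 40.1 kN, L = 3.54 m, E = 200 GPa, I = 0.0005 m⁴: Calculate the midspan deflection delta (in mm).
Model: a simply supported beam with a point load P at midspan, so delta = (P·L^3) / (48·E·I).
Convert to SI units:
  P = 40.1 kN = 40100 N
  E = 200 GPa = 2 × 10¹¹ Pa
Substitute:
  delta = (40100 × 3.54^3) / (48 × (2 × 10¹¹) × 0.0005)
  delta = 0.0003706 m
Convert: delta = 0.0003706 m = 0.3706 mm
Final answer: delta = 0.3706 mm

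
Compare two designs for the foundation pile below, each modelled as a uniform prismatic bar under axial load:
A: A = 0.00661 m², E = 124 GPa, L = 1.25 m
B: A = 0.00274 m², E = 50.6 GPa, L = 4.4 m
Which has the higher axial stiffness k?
Model: a uniform prismatic bar under axial load, so k = (A·E) / L (SI units).
  A: k = (0.00661 × (1.24 × 10¹¹)) / 1.25 = 6.557 × 10⁸ N/m = 655.7 MN/m
  B: k = (0.00274 × (5.06 × 10¹⁰)) / 4.4 = 3.151 × 10⁷ N/m = 31.51 MN/m
655.7 MN/m > 31.51 MN/m, so A is larger.
Final answer: A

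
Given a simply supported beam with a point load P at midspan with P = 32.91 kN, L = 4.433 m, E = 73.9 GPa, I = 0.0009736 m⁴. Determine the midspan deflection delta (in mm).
Model: a simply supported beam with a point load P at midspan, so delta = (P·L^3) / (48·E·I).
Convert to SI units:
  P = 32.91 kN = 32910 N
  E = 73.9 GPa = 7.39 × 10¹⁰ Pa
Substitute:
  delta = (32910 × 4.433^3) / (48 × (7.39 × 10¹⁰) × 0.0009736)
  delta = 0.0008301 m
Convert: delta = 0.0008301 m = 0.8301 mm
Final answer: delta = 0.8301 mm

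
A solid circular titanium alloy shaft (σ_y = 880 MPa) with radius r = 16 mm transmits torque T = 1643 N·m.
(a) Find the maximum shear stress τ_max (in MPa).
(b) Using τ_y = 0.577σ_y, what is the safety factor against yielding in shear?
(a) For a solid circular shaft, τ_max = T·r/J with J = π·r^4/2, i.e. τ_max = 2·T / (π·r^3). Convert r = 16 mm = 0.016 m.
  τ_max = (2 × 1643) / (π × 0.016^3) = 2.554 × 10⁸ Pa = 255.4 MPa
(b) τ_y = 0.577 × 880 = 507.76 MPa
  SF = τ_y/τ_max = 507.76 / 255.4 = 1.988
Final answer: (a) τ_max = 255.4 MPa, (b) SF = 1.988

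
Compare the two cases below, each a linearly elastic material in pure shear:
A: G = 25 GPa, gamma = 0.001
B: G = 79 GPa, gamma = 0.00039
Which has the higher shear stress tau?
Model: a linearly elastic material in pure shear, so tau = G·gamma (SI units).
  A: tau = (2.5 × 10¹⁰) × 0.001 = 2.5 × 10⁷ Pa = 25 MPa
  B: tau = (7.9 × 10¹⁰) × 0.00039 = 3.081 × 10⁷ Pa = 30.81 MPa
30.81 MPa > 25 MPa, so B is larger.
Final answer: B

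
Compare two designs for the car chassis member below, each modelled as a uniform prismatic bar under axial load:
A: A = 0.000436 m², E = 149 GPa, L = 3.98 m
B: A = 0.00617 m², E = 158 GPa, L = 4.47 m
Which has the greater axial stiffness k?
Model: a uniform prismatic bar under axial load, so k = (A·E) / L (SI units).
  A: k = (0.000436 × (1.49 × 10¹¹)) / 3.98 = 1.632 × 10⁷ N/m = 16.32 MN/m
  B: k = (0.00617 × (1.58 × 10¹¹)) / 4.47 = 2.181 × 10⁸ N/m = 218.1 MN/m
218.1 MN/m > 16.32 MN/m, so B is larger.
Final answer: B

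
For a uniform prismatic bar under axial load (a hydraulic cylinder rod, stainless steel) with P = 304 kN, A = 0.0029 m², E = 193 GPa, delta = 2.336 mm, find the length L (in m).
Model: a uniform prismatic bar under axial load, so delta = (P·L) / (A·E).
Solve for L: L = (delta·A·E) / P.
Convert to SI units:
  P = 304 kN = 304000 N
  E = 193 GPa = 1.93 × 10¹¹ Pa
  delta = 2.336 mm = 0.002336 m
Substitute:
  L = (0.002336 × 0.0029 × (1.93 × 10¹¹)) / 304000
  L = 4.301 m
Final answer: L = 4.301 m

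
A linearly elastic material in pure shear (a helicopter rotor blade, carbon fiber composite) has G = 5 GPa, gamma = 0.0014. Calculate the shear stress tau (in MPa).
Model: a linearly elastic material in pure shear, so tau = G·gamma.
Convert to SI units:
  G = 5 GPa = 5 × 10⁹ Pa
Substitute:
  tau = (5 × 10⁹) × 0.0014
  tau = 7 × 10⁶ Pa
Convert: tau = 7 × 10⁶ Pa = 7 MPa
Final answer: tau = 7 MPa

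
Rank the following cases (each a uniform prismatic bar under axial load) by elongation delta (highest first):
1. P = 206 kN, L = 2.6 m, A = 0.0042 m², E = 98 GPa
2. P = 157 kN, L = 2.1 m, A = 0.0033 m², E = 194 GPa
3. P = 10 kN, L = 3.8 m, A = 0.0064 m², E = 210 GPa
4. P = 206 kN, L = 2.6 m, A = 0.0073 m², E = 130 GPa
Model: a uniform prismatic bar under axial load, so delta = (P·L) / (A·E) (SI units).
  Case 1: delta = (206000 × 2.6) / (0.0042 × (9.8 × 10¹⁰)) = 0.001301 m = 1.301 mm
  Case 2: delta = (157000 × 2.1) / (0.0033 × (1.94 × 10¹¹)) = 0.000515 m = 0.515 mm
  Case 3: delta = (10000 × 3.8) / (0.0064 × (2.1 × 10¹¹)) = 2.827 × 10⁻⁵ m = 0.02827 mm
  Case 4: delta = (206000 × 2.6) / (0.0073 × (1.3 × 10¹¹)) = 0.0005644 m = 0.5644 mm
Ordering: 1.301 mm (case 1) > 0.5644 mm (case 4) > 0.515 mm (case 2) > 0.02827 mm (case 3)
Final answer: 1, 4, 2, 3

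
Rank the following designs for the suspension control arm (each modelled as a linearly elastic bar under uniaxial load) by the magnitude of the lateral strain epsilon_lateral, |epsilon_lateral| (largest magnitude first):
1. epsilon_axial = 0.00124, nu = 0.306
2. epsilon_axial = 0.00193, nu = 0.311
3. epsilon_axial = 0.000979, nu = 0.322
Model: a linearly elastic bar under uniaxial load, so epsilon_lateral = -nu·epsilon_axial (SI units).
  Case 1: epsilon_lateral = -(0.306 × 0.00124) = -0.0003794
  Case 2: epsilon_lateral = -(0.311 × 0.00193) = -0.0006002
  Case 3: epsilon_lateral = -(0.322 × 0.000979) = -0.0003152
Ordering by |epsilon_lateral|: 0.0006002 (case 2) > 0.0003794 (case 1) > 0.0003152 (case 3)
Final answer: 2, 1, 3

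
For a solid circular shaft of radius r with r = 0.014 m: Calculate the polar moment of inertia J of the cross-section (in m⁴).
Model: a solid circular shaft of radius r, so J = (π·r^4) / 2.
Substitute:
  J = (π × 0.014^4) / 2
  J = 6.034 × 10⁻⁸ m⁴
Final answer: J = 6.034 × 10⁻⁸ m⁴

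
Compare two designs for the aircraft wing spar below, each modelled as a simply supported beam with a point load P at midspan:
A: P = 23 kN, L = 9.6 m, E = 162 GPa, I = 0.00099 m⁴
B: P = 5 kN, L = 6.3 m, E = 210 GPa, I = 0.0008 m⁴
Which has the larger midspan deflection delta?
Model: a simply supported beam with a point load P at midspan, so delta = (P·L^3) / (48·E·I) (SI units).
  A: delta = (23000 × 9.6^3) / (48 × (1.62 × 10¹¹) × 0.00099) = 0.002643 m = 2.643 mm
  B: delta = (5000 × 6.3^3) / (48 × (2.1 × 10¹¹) × 0.0008) = 0.000155 m = 0.155 mm
2.643 mm > 0.155 mm, so A is larger.
Final answer: A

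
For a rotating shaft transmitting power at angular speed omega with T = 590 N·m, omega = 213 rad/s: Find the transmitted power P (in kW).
Model: a rotating shaft transmitting power at angular speed omega, so P = T·omega.
Substitute:
  P = 590 × 213
  P = 125700 W
Convert: P = 125700 W = 125.7 kW
Final answer: P = 125.7 kW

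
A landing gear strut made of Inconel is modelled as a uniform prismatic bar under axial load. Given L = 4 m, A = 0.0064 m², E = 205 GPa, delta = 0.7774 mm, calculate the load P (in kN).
Model: a uniform prismatic bar under axial load, so delta = (P·L) / (A·E).
Solve for P: P = (delta·A·E) / L.
Convert to SI units:
  E = 205 GPa = 2.05 × 10¹¹ Pa
  delta = 0.7774 mm = 0.0007774 m
Substitute:
  P = (0.0007774 × 0.0064 × (2.05 × 10¹¹)) / 4
  P = 255000 N
Convert: P = 255000 N = 255 kN
Final answer: P = 255 kN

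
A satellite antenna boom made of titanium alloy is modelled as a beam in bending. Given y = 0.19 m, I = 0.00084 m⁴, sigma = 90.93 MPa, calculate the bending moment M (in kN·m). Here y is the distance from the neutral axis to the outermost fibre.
Model: a beam in bending, so sigma = (M·y) / I.
Solve for M: M = (sigma·I) / y.
Convert to SI units:
  sigma = 90.93 MPa = 9.093 × 10⁷ Pa
Substitute:
  M = ((9.093 × 10⁷) × 0.00084) / 0.19
  M = 402000 N·m
Convert: M = 402000 N·m = 402 kN·m
Final answer: M = 402 kN·m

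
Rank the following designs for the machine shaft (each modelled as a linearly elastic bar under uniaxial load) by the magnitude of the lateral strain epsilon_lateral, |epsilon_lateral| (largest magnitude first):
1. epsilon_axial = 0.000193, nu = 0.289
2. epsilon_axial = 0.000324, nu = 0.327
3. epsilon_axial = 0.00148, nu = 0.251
Model: a linearly elastic bar under uniaxial load, so epsilon_lateral = -nu·epsilon_axial (SI units).
  Case 1: epsilon_lateral = -(0.289 × 0.000193) = -5.578 × 10⁻⁵
  Case 2: epsilon_lateral = -(0.327 × 0.000324) = -0.0001059
  Case 3: epsilon_lateral = -(0.251 × 0.00148) = -0.0003715
Ordering by |epsilon_lateral|: 0.0003715 (case 3) > 0.0001059 (case 2) > 5.578 × 10⁻⁵ (case 1)
Final answer: 3, 2, 1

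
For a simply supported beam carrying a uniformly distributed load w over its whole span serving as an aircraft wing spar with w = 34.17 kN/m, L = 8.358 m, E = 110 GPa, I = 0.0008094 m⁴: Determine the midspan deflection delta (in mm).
Model: a simply supported beam carrying a uniformly distributed load w over its whole span, so delta = (5·w·L^4) / (384·E·I).
Convert to SI units:
  w = 34.17 kN/m = 34170 N/m
  E = 110 GPa = 1.1 × 10¹¹ Pa
Substitute:
  delta = (5 × 34170 × 8.358^4) / (384 × (1.1 × 10¹¹) × 0.0008094)
  delta = 0.02439 m
Convert: delta = 0.02439 m = 24.39 mm
Final answer: delta = 24.39 mm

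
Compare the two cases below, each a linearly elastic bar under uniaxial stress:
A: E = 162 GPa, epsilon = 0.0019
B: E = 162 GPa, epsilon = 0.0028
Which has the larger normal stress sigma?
Model: a linearly elastic bar under uniaxial stress, so sigma = E·epsilon (SI units).
  A: sigma = (1.62 × 10¹¹) × 0.0019 = 3.078 × 10⁸ Pa = 307.8 MPa
  B: sigma = (1.62 × 10¹¹) × 0.0028 = 4.536 × 10⁸ Pa = 453.6 MPa
453.6 MPa > 307.8 MPa, so B is larger.
Final answer: B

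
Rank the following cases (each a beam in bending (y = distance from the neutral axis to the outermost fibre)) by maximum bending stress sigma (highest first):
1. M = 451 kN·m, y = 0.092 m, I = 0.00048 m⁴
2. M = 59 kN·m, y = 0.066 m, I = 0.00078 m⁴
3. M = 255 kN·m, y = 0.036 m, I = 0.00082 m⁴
Model: a beam in bending (y = distance from the neutral axis to the outermost fibre), so sigma = (M·y) / I (SI units).
  Case 1: sigma = (451000 × 0.092) / 0.00048 = 8.644 × 10⁷ Pa = 86.44 MPa
  Case 2: sigma = (59000 × 0.066) / 0.00078 = 4.992 × 10⁶ Pa = 4.992 MPa
  Case 3: sigma = (255000 × 0.036) / 0.00082 = 1.12 × 10⁷ Pa = 11.2 MPa
Ordering: 86.44 MPa (case 1) > 11.2 MPa (case 3) > 4.992 MPa (case 2)
Final answer: 1, 3, 2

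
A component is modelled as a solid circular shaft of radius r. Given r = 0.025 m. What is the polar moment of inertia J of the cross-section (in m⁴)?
Model: a solid circular shaft of radius r, so J = (π·r^4) / 2.
Substitute:
  J = (π × 0.025^4) / 2
  J = 6.136 × 10⁻⁷ m⁴
Final answer: J = 6.136 × 10⁻⁷ m⁴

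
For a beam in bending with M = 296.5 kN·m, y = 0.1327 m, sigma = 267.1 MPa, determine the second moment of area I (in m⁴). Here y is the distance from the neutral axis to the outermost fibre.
Model: a beam in bending, so sigma = (M·y) / I.
Solve for I: I = (M·y) / sigma.
Convert to SI units:
  M = 296.5 kN·m = 296500 N·m
  sigma = 267.1 MPa = 2.671 × 10⁸ Pa
Substitute:
  I = (296500 × 0.1327) / (2.671 × 10⁸)
  I = 0.0001473 m⁴
Final answer: I = 0.0001473 m⁴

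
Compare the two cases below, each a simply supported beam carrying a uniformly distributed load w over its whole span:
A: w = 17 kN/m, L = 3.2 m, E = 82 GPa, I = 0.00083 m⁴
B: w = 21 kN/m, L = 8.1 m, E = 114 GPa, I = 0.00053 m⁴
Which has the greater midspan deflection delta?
Model: a simply supported beam carrying a uniformly distributed load w over its whole span, so delta = (5·w·L^4) / (384·E·I) (SI units).
  A: delta = (5 × 17000 × 3.2^4) / (384 × (8.2 × 10¹⁰) × 0.00083) = 0.000341 m = 0.341 mm
  B: delta = (5 × 21000 × 8.1^4) / (384 × (1.14 × 10¹¹) × 0.00053) = 0.01948 m = 19.48 mm
19.48 mm > 0.341 mm, so B is larger.
Final answer: B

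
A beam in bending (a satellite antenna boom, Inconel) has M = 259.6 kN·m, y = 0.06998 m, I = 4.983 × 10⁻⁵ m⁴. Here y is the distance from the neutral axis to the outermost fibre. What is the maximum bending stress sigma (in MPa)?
Model: a beam in bending, so sigma = (M·y) / I.
Convert to SI units:
  M = 259.6 kN·m = 259600 N·m
Substitute:
  sigma = (259600 × 0.06998) / (4.983 × 10⁻⁵)
  sigma = 3.646 × 10⁸ Pa
Convert: sigma = 3.646 × 10⁸ Pa = 364.6 MPa
Final answer: sigma = 364.6 MPa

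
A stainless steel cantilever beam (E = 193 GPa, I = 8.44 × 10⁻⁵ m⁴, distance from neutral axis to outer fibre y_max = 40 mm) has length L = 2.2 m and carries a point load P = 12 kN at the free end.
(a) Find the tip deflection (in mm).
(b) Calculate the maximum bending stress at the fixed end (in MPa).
(a) Tip deflection of a cantilever with an end point load: δ = P·L^3 / (3·E·I). Convert P = 12 kN = 12000 N, E = 193 GPa = 1.93 × 10¹¹ Pa.
  δ = (12000 × 2.2^3) / (3 × (1.93 × 10¹¹) × (8.44 × 10⁻⁵)) = 0.002615 m = 2.615 mm
(b) Maximum bending moment at the fixed end: M = P·L = 12000 × 2.2 = 26400 N·m. Convert y_max = 40 mm = 0.04 m.
  σ = M·y_max / I = (26400 × 0.04) / (8.44 × 10⁻⁵) = 1.251 × 10⁷ Pa = 12.51 MPa
Final answer: (a) δ = 2.615 mm, (b) σ = 12.51 MPa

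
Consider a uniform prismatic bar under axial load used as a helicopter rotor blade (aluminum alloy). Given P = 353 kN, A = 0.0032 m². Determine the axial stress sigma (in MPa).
Model: a uniform prismatic bar under axial load, so sigma = P / A.
Convert to SI units:
  P = 353 kN = 353000 N
Substitute:
  sigma = 353000 / 0.0032
  sigma = 1.103 × 10⁸ Pa
Convert: sigma = 1.103 × 10⁸ Pa = 110.3 MPa
Final answer: sigma = 110.3 MPa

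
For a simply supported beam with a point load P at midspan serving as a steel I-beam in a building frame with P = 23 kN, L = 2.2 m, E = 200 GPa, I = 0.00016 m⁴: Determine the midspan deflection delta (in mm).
Model: a simply supported beam with a point load P at midspan, so delta = (P·L^3) / (48·E·I).
Convert to SI units:
  P = 23 kN = 23000 N
  E = 200 GPa = 2 × 10¹¹ Pa
Substitute:
  delta = (23000 × 2.2^3) / (48 × (2 × 10¹¹) × 0.00016)
  delta = 0.0001594 m
Convert: delta = 0.0001594 m = 0.1594 mm
Final answer: delta = 0.1594 mm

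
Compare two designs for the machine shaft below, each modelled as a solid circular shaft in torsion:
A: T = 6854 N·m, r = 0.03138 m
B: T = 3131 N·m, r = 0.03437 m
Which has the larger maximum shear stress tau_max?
Model: a solid circular shaft in torsion, so tau_max = (2·T) / (π·r^3) (SI units).
  A: tau_max = (2 × 6854) / (π × 0.03138^3) = 1.412 × 10⁸ Pa = 141.2 MPa
  B: tau_max = (2 × 3131) / (π × 0.03437^3) = 4.909 × 10⁷ Pa = 49.09 MPa
141.2 MPa > 49.09 MPa, so A is larger.
Final answer: A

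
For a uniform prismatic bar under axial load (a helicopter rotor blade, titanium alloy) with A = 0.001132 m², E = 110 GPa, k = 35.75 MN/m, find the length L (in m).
Model: a uniform prismatic bar under axial load, so k = (A·E) / L.
Solve for L: L = (A·E) / k.
Convert to SI units:
  E = 110 GPa = 1.1 × 10¹¹ Pa
  k = 35.75 MN/m = 3.575 × 10⁷ N/m
Substitute:
  L = (0.001132 × (1.1 × 10¹¹)) / (3.575 × 10⁷)
  L = 3.483 m
Final answer: L = 3.483 m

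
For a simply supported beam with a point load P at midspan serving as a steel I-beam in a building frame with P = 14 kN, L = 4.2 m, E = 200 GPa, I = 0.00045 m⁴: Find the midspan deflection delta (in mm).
Model: a simply supported beam with a point load P at midspan, so delta = (P·L^3) / (48·E·I).
Convert to SI units:
  P = 14 kN = 14000 N
  E = 200 GPa = 2 × 10¹¹ Pa
Substitute:
  delta = (14000 × 4.2^3) / (48 × (2 × 10¹¹) × 0.00045)
  delta = 0.0002401 m
Convert: delta = 0.0002401 m = 0.2401 mm
Final answer: delta = 0.2401 mm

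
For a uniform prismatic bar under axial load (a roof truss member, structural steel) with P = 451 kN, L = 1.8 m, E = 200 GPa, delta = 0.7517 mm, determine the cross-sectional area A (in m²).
Model: a uniform prismatic bar under axial load, so delta = (P·L) / (A·E).
Solve for A: A = (P·L) / (delta·E).
Convert to SI units:
  P = 451 kN = 451000 N
  E = 200 GPa = 2 × 10¹¹ Pa
  delta = 0.7517 mm = 0.0007517 m
Substitute:
  A = (451000 × 1.8) / (0.0007517 × (2 × 10¹¹))
  A = 0.0054 m²
Final answer: A = 0.0054 m²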